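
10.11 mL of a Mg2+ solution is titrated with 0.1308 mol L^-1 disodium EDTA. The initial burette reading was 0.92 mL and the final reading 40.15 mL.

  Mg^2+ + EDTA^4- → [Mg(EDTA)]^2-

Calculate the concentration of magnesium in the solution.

0.5075 mol/L

n(EDTA) = 0.03923 L × 0.1308 mol/L = 5.131 × 10^-3 mol
n(Mg2+) = 5.131 × 10^-3 mol (1:1 mole ratio)
[Mg2+] = 5.131 × 10^-3 mol / 0.01011 L = 0.5075 mol/L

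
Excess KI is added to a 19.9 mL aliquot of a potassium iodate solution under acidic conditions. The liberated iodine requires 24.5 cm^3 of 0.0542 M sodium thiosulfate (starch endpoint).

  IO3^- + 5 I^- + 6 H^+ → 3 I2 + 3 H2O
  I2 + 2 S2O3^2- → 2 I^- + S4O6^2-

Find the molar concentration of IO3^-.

n(S2O3^2-) = 0.0245 × 0.0542 = 1.33 × 10^-3 mol
n(I2) = n(S2O3^2-)/2 = 6.64 × 10^-4 mol
From the 1:3 ratio, n(IO3^-) in the aliquot = 1/3 × 6.64 × 10^-4 = 2.21 × 10^-4 mol
[IO3^-] = 2.21 × 10^-4 / 0.0199 = 0.0111 mol/L

0.0111 M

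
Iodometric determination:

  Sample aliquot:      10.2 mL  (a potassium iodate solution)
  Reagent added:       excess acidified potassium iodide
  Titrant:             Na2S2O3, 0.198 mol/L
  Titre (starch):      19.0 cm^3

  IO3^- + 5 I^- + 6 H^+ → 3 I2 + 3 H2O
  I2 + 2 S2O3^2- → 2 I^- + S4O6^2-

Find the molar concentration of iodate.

n(S2O3^2-) = 0.0190 × 0.198 = 3.76 × 10^-3 mol
n(I2) = n(S2O3^2-)/2 = 1.88 × 10^-3 mol
From the 1:3 ratio, n(IO3^-) in the aliquot = 1/3 × 1.88 × 10^-3 = 6.27 × 10^-4 mol
[IO3^-] = 6.27 × 10^-4 / 0.0102 = 0.0615 mol/L

0.0615 mol/L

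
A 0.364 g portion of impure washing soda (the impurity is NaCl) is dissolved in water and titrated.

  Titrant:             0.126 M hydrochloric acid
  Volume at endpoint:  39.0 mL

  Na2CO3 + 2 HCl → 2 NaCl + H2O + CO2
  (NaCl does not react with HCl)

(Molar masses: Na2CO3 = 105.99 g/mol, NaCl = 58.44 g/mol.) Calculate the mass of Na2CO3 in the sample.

n(HCl) = 0.0390 × 0.126 = 4.91 × 10^-3 mol
Let x = n(Na2CO3), y = n(NaCl).
Titrant: 2x = 4.91 × 10^-3;  mass: 105.99x + 58.44y = 0.364
Solving, x = 2.46 × 10^-3 mol, y = 1.77 × 10^-3 mol
mass of Na2CO3 = 2.46 × 10^-3 × 105.99 = 0.260 g

0.260 g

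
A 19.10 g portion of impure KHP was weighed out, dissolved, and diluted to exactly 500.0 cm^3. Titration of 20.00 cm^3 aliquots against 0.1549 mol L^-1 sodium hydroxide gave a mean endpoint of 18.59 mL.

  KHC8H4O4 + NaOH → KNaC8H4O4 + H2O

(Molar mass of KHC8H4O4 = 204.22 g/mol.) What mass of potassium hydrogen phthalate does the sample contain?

n(NaOH) per titration = 0.01859 × 0.1549 = 2.880 × 10^-3 mol
n(KHC8H4O4) in each aliquot = 2.880 × 10^-3 mol (1:1 ratio)
n(KHC8H4O4) in the whole flask = 2.880 × 10^-3 × 500.0/20.00 = 0.07199 mol
mass of KHC8H4O4 = 0.07199 × 204.22 = 14.70 g

14.70 g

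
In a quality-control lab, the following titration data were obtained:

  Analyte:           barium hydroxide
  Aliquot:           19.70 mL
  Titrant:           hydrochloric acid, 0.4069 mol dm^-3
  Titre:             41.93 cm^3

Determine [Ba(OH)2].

Ba(OH)2 + 2 HCl → BaCl2 + 2 H2O
n(HCl) = 0.04193 L × 0.4069 mol/L = 0.01706 mol
From the 1:2 mole ratio, n(Ba(OH)2) = 1/2 × 0.01706 = 8.531 × 10^-3 mol
[Ba(OH)2] = 8.531 × 10^-3 mol / 0.01970 L = 0.4330 mol/L

0.4330 mol/L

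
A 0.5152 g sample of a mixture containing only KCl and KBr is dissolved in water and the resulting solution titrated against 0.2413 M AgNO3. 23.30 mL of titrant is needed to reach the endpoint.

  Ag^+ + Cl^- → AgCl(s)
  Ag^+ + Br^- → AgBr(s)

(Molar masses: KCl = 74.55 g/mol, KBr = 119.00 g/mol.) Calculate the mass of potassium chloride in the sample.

n(AgNO3) = 0.02330 × 0.2413 = 5.622 × 10^-3 mol
Let x = n(KCl), y = n(KBr).
Titrant: 1x + 1y = 5.622 × 10^-3;  mass: 74.55x + 119.00y = 0.5152
Solving, x = 3.461 × 10^-3 mol, y = 2.161 × 10^-3 mol
mass of KCl = 3.461 × 10^-3 × 74.55 = 0.2580 g

0.2580 g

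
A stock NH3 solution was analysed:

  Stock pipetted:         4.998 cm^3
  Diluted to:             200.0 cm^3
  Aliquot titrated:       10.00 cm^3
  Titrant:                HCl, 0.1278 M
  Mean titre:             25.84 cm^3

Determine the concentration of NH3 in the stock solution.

13.21 M

NH3 + HCl → NH4Cl
n(HCl) = 0.02584 × 0.1278 = 3.302 × 10^-3 mol
n(NH3) in the aliquot = 3.302 × 10^-3 mol (1:1 ratio)
[NH3]_dilute = 3.302 × 10^-3 / 0.01000 = 0.3302 mol/L
Dilution factor = 200.0 / 4.998 = 40.02
[NH3]_stock = 0.3302 × 40.02 = 13.21 mol/L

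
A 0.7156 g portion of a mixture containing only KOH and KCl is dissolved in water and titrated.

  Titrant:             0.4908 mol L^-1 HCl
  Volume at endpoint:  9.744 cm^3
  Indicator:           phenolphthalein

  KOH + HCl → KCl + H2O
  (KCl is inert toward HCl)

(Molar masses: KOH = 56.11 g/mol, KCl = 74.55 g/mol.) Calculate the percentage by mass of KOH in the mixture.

37.50 %

n(HCl) = 0.009744 × 0.4908 = 4.782 × 10^-3 mol
Let x = n(KOH), y = n(KCl).
Titrant: 1x = 4.782 × 10^-3;  mass: 56.11x + 74.55y = 0.7156
Solving, x = 4.782 × 10^-3 mol, y = 5.999 × 10^-3 mol
mass of KOH = 4.782 × 10^-3 × 56.11 = 0.2683 g
% KOH = 0.2683 / 0.7156 × 100 = 37.50 %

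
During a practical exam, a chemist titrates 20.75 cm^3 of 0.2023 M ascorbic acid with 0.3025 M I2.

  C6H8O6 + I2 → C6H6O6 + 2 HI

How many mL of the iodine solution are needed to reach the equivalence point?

13.88 mL

n(C6H8O6) = 0.02075 L × 0.2023 mol/L = 4.198 × 10^-3 mol
n(I2) = 4.198 × 10^-3 mol (1:1 stoichiometry)
V(I2) = 4.198 × 10^-3 mol / 0.3025 mol/L = 0.01388 L = 13.88 mL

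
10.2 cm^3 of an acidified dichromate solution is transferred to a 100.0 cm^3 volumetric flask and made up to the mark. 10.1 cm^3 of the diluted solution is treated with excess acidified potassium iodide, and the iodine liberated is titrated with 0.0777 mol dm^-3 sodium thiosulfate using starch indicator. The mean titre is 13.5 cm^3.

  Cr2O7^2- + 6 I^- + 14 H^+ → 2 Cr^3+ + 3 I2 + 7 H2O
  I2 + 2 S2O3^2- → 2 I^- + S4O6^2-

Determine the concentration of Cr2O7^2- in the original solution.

0.170 mol/L

n(S2O3^2-) = 0.0135 × 0.0777 = 1.05 × 10^-3 mol
n(I2) = n(S2O3^2-)/2 = 5.24 × 10^-4 mol
From the 1:3 ratio, n(Cr2O7^2-) in the aliquot = 1/3 × 5.24 × 10^-4 = 1.75 × 10^-4 mol
[Cr2O7^2-]_dilute = 1.75 × 10^-4 / 0.0101 = 0.0173 mol/L
[Cr2O7^2-]_original = 0.0173 × 100.0/10.2 = 0.170 mol/L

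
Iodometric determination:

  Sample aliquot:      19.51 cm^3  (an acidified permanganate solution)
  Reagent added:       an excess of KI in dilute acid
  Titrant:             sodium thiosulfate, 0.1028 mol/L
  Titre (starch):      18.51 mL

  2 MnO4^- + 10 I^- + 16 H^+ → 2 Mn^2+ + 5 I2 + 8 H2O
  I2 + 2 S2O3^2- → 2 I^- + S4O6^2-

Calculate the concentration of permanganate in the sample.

n(S2O3^2-) = 0.01851 × 0.1028 = 1.903 × 10^-3 mol
n(I2) = n(S2O3^2-)/2 = 9.514 × 10^-4 mol
From the 2:5 ratio, n(MnO4^-) in the aliquot = 2/5 × 9.514 × 10^-4 = 3.806 × 10^-4 mol
[MnO4^-] = 3.806 × 10^-4 / 0.01951 = 0.01951 mol/L

0.01951 mol/L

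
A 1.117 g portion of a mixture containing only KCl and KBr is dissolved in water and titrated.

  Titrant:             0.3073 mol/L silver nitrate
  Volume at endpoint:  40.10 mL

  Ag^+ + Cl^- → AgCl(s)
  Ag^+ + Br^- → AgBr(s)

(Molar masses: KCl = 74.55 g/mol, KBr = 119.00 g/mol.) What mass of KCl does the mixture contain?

n(AgNO3) = 0.04010 × 0.3073 = 0.01232 mol
Let x = n(KCl), y = n(KBr).
Titrant: 1x + 1y = 0.01232;  mass: 74.55x + 119.00y = 1.117
Solving, x = 7.861 × 10^-3 mol, y = 4.462 × 10^-3 mol
mass of KCl = 7.861 × 10^-3 × 74.55 = 0.5860 g

0.5860 g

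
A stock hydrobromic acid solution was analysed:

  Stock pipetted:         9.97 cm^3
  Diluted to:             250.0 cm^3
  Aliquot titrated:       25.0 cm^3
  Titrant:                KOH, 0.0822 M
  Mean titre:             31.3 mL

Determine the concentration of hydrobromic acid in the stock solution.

2.58 M

HBr + KOH → KBr + H2O
n(KOH) = 0.0313 × 0.0822 = 2.57 × 10^-3 mol
n(HBr) in the aliquot = 2.57 × 10^-3 mol (1:1 ratio)
[HBr]_dilute = 2.57 × 10^-3 / 0.0250 = 0.103 mol/L
Dilution factor = 250.0 / 9.97 = 25.08
[HBr]_stock = 0.103 × 25.08 = 2.58 mol/L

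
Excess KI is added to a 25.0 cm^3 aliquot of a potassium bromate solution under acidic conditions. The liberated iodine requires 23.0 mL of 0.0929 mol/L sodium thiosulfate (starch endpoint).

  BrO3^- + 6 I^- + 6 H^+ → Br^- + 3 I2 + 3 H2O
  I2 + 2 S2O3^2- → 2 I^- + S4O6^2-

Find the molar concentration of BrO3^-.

n(S2O3^2-) = 0.0230 × 0.0929 = 2.14 × 10^-3 mol
n(I2) = n(S2O3^2-)/2 = 1.07 × 10^-3 mol
From the 1:3 ratio, n(BrO3^-) in the aliquot = 1/3 × 1.07 × 10^-3 = 3.56 × 10^-4 mol
[BrO3^-] = 3.56 × 10^-4 / 0.0250 = 0.0142 mol/L

0.0142 mol/L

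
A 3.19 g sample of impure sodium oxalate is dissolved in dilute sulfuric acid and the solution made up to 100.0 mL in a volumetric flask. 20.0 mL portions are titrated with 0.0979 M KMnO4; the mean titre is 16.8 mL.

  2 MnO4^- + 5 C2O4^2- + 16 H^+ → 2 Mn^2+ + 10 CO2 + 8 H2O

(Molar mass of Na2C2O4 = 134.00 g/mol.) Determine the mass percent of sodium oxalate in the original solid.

n(KMnO4) per titration = 0.0168 × 0.0979 = 1.64 × 10^-3 mol
From the 5:2 ratio, n(Na2C2O4) in each aliquot = 5/2 × 1.64 × 10^-3 = 4.11 × 10^-3 mol
n(Na2C2O4) in the whole flask = 4.11 × 10^-3 × 100.0/20.0 = 0.0206 mol
mass of Na2C2O4 = 0.0206 × 134.00 = 2.75 g
% Na2C2O4 = 2.75 / 3.19 × 100 = 86.4 %

86.4 %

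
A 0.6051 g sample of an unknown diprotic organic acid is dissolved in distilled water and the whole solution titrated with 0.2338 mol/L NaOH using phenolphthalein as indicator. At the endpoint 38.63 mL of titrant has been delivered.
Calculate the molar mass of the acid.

134.0 g/mol

n(NaOH) = 0.03863 L × 0.2338 mol/L = 9.032 × 10^-3 mol
From the 1:2 ratio, n(H2A) = 1/2 × 9.032 × 10^-3 = 4.516 × 10^-3 mol
M = m / n = 0.6051 g / 4.516 × 10^-3 mol = 134.0 g/mol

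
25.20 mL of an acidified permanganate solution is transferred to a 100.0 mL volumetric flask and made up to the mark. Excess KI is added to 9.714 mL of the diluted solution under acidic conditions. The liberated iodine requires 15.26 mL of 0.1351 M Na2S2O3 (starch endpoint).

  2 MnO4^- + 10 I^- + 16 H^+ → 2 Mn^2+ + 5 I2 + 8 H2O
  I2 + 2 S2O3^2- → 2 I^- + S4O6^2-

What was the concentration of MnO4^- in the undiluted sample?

0.1684 M

n(S2O3^2-) = 0.01526 × 0.1351 = 2.062 × 10^-3 mol
n(I2) = n(S2O3^2-)/2 = 1.031 × 10^-3 mol
From the 2:5 ratio, n(MnO4^-) in the aliquot = 2/5 × 1.031 × 10^-3 = 4.123 × 10^-4 mol
[MnO4^-]_dilute = 4.123 × 10^-4 / 0.009714 = 0.04245 mol/L
[MnO4^-]_original = 0.04245 × 100.0/25.20 = 0.1684 mol/L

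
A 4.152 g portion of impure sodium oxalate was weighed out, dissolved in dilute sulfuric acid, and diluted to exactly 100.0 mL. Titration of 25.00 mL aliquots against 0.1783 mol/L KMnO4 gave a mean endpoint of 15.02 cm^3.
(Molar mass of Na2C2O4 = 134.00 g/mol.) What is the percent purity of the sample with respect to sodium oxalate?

2 MnO4^- + 5 C2O4^2- + 16 H^+ → 2 Mn^2+ + 10 CO2 + 8 H2O
n(KMnO4) per titration = 0.01502 × 0.1783 = 2.678 × 10^-3 mol
From the 5:2 ratio, n(Na2C2O4) in each aliquot = 5/2 × 2.678 × 10^-3 = 6.695 × 10^-3 mol
n(Na2C2O4) in the whole flask = 6.695 × 10^-3 × 100.0/25.00 = 0.02678 mol
mass of Na2C2O4 = 0.02678 × 134.00 = 3.589 g
% Na2C2O4 = 3.589 / 4.152 × 100 = 86.43 %

86.43 %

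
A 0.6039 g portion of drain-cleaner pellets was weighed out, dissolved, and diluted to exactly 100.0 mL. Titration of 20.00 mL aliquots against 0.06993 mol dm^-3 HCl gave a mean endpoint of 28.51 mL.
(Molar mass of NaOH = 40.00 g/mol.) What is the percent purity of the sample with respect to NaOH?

NaOH + HCl → NaCl + H2O
n(HCl) per titration = 0.02851 × 0.06993 = 1.994 × 10^-3 mol
n(NaOH) in each aliquot = 1.994 × 10^-3 mol (1:1 ratio)
n(NaOH) in the whole flask = 1.994 × 10^-3 × 100.0/20.00 = 9.969 × 10^-3 mol
mass of NaOH = 9.969 × 10^-3 × 40.00 = 0.3987 g
% NaOH = 0.3987 / 0.6039 × 100 = 66.03 %

66.03 %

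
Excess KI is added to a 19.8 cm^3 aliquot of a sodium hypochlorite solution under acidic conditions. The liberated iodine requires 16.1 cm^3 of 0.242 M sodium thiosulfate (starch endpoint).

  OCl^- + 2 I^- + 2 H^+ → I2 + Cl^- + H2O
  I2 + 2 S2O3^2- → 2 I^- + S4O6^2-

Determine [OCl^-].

0.0984 M

n(S2O3^2-) = 0.0161 × 0.242 = 3.90 × 10^-3 mol
n(I2) = n(S2O3^2-)/2 = 1.95 × 10^-3 mol
n(OCl^-) in the aliquot = 1.95 × 10^-3 mol (1:1 ratio)
[OCl^-] = 1.95 × 10^-3 / 0.0198 = 0.0984 mol/L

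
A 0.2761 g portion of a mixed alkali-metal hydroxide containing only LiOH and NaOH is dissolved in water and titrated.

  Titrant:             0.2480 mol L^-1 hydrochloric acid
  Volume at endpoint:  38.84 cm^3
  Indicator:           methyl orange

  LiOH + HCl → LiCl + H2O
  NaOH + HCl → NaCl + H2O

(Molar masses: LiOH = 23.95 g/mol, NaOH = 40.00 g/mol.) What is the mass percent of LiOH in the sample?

59.01 %

n(HCl) = 0.03884 × 0.2480 = 9.632 × 10^-3 mol
Let x = n(LiOH), y = n(NaOH).
Titrant: 1x + 1y = 9.632 × 10^-3;  mass: 23.95x + 40.00y = 0.2761
Solving, x = 6.803 × 10^-3 mol, y = 2.829 × 10^-3 mol
mass of LiOH = 6.803 × 10^-3 × 23.95 = 0.1629 g
% LiOH = 0.1629 / 0.2761 × 100 = 59.01 %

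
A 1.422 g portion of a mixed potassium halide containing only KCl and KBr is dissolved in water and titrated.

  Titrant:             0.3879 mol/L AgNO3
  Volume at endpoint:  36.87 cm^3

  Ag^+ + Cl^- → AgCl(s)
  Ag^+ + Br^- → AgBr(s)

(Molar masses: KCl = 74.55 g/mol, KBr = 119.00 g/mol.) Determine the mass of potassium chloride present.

n(AgNO3) = 0.03687 × 0.3879 = 0.01430 mol
Let x = n(KCl), y = n(KBr).
Titrant: 1x + 1y = 0.01430;  mass: 74.55x + 119.00y = 1.422
Solving, x = 6.297 × 10^-3 mol, y = 8.004 × 10^-3 mol
mass of KCl = 6.297 × 10^-3 × 74.55 = 0.4695 g

0.4695 g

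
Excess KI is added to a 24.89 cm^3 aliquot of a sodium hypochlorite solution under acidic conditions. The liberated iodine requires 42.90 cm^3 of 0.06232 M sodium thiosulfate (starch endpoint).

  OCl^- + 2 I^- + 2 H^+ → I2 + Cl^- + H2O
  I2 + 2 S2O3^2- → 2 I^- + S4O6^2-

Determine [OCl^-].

0.05371 M

n(S2O3^2-) = 0.04290 × 0.06232 = 2.674 × 10^-3 mol
n(I2) = n(S2O3^2-)/2 = 1.337 × 10^-3 mol
n(OCl^-) in the aliquot = 1.337 × 10^-3 mol (1:1 ratio)
[OCl^-] = 1.337 × 10^-3 / 0.02489 = 0.05371 mol/L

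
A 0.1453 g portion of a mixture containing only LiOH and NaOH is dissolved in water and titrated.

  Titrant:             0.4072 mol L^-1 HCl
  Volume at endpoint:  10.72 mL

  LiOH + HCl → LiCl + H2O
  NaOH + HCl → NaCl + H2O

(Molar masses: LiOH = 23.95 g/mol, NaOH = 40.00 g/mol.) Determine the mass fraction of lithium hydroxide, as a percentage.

n(HCl) = 0.01072 × 0.4072 = 4.365 × 10^-3 mol
Let x = n(LiOH), y = n(NaOH).
Titrant: 1x + 1y = 4.365 × 10^-3;  mass: 23.95x + 40.00y = 0.1453
Solving, x = 1.826 × 10^-3 mol, y = 2.539 × 10^-3 mol
mass of LiOH = 1.826 × 10^-3 × 23.95 = 0.04373 g
% LiOH = 0.04373 / 0.1453 × 100 = 30.10 %

30.10 %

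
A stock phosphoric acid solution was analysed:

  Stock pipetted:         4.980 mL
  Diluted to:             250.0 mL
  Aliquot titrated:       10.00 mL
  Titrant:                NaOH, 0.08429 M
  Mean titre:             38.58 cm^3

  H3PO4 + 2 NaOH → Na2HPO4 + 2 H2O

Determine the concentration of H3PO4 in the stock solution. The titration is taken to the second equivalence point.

8.162 M

n(NaOH) = 0.03858 × 0.08429 = 3.252 × 10^-3 mol
From the 1:2 ratio, n(H3PO4) in the aliquot = 1/2 × 3.252 × 10^-3 = 1.626 × 10^-3 mol
[H3PO4]_dilute = 1.626 × 10^-3 / 0.01000 = 0.1626 mol/L
Dilution factor = 250.0 / 4.980 = 50.20
[H3PO4]_stock = 0.1626 × 50.20 = 8.162 mol/L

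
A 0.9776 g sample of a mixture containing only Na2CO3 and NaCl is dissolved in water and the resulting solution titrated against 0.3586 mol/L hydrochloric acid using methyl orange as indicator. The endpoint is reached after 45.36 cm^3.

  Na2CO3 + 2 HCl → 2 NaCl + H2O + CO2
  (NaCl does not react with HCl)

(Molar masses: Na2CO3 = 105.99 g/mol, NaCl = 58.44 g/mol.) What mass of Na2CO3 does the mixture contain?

n(HCl) = 0.04536 × 0.3586 = 0.01627 mol
Let x = n(Na2CO3), y = n(NaCl).
Titrant: 2x = 0.01627;  mass: 105.99x + 58.44y = 0.9776
Solving, x = 8.133 × 10^-3 mol, y = 1.978 × 10^-3 mol
mass of Na2CO3 = 8.133 × 10^-3 × 105.99 = 0.8620 g

0.8620 g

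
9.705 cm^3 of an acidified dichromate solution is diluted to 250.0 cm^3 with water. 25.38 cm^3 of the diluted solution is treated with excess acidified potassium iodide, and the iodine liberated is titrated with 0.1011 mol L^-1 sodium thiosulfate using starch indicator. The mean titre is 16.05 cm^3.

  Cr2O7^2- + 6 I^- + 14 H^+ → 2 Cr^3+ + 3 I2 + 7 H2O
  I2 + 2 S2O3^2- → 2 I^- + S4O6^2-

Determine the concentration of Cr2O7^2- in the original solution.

0.2745 mol/L

n(S2O3^2-) = 0.01605 × 0.1011 = 1.623 × 10^-3 mol
n(I2) = n(S2O3^2-)/2 = 8.113 × 10^-4 mol
From the 1:3 ratio, n(Cr2O7^2-) in the aliquot = 1/3 × 8.113 × 10^-4 = 2.704 × 10^-4 mol
[Cr2O7^2-]_dilute = 2.704 × 10^-4 / 0.02538 = 0.01066 mol/L
[Cr2O7^2-]_original = 0.01066 × 250.0/9.705 = 0.2745 mol/L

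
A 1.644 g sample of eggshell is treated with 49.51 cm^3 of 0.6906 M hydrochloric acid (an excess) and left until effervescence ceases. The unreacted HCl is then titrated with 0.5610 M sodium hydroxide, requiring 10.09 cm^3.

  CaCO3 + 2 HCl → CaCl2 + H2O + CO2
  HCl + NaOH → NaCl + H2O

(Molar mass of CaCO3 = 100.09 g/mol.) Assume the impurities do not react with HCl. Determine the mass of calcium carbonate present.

n(HCl) added = 0.04951 × 0.6906 = 0.03419 mol
n(NaOH) used in back-titration = 0.01009 × 0.5610 = 5.660 × 10^-3 mol
n(HCl) left over = 5.660 × 10^-3 mol (1:1 ratio)
n(HCl) consumed by analyte = 0.03419 − 5.660 × 10^-3 = 0.02853 mol
From the 1:2 ratio, n(CaCO3) = 1/2 × 0.02853 = 0.01427 mol
mass of CaCO3 = 0.01427 × 100.09 = 1.428 g

1.428 g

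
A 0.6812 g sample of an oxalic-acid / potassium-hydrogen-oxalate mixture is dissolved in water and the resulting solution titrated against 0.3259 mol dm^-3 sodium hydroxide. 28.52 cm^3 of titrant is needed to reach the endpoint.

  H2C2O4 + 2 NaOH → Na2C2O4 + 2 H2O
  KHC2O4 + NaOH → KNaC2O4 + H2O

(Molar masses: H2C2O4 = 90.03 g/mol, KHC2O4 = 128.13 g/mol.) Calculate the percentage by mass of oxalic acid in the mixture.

40.53 %

n(NaOH) = 0.02852 × 0.3259 = 9.295 × 10^-3 mol
Let x = n(H2C2O4), y = n(KHC2O4).
Titrant: 2x + 1y = 9.295 × 10^-3;  mass: 90.03x + 128.13y = 0.6812
Solving, x = 3.066 × 10^-3 mol, y = 3.162 × 10^-3 mol
mass of H2C2O4 = 3.066 × 10^-3 × 90.03 = 0.2761 g
% H2C2O4 = 0.2761 / 0.6812 × 100 = 40.53 %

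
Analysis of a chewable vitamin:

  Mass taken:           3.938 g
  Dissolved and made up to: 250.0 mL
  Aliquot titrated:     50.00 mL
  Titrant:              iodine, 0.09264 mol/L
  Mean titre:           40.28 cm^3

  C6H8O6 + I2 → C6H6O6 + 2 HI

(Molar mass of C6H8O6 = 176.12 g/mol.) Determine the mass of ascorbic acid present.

3.286 g

n(I2) per titration = 0.04028 × 0.09264 = 3.732 × 10^-3 mol
n(C6H8O6) in each aliquot = 3.732 × 10^-3 mol (1:1 ratio)
n(C6H8O6) in the whole flask = 3.732 × 10^-3 × 250.0/50.00 = 0.01866 mol
mass of C6H8O6 = 0.01866 × 176.12 = 3.286 g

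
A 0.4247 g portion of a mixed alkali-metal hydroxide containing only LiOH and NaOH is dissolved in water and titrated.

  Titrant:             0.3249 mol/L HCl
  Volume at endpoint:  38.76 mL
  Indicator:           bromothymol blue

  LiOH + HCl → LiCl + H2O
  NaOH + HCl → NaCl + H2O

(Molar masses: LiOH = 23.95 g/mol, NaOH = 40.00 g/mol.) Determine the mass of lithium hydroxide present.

0.1179 g

n(HCl) = 0.03876 × 0.3249 = 0.01259 mol
Let x = n(LiOH), y = n(NaOH).
Titrant: 1x + 1y = 0.01259;  mass: 23.95x + 40.00y = 0.4247
Solving, x = 4.924 × 10^-3 mol, y = 7.669 × 10^-3 mol
mass of LiOH = 4.924 × 10^-3 × 23.95 = 0.1179 g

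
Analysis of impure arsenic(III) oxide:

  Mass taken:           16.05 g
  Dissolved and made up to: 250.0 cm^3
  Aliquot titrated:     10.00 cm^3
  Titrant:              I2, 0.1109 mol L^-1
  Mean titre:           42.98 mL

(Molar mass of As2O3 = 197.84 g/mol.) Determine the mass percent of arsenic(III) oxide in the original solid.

As2O3 + 2 I2 + 2 H2O → As2O5 + 4 HI
n(I2) per titration = 0.04298 × 0.1109 = 4.766 × 10^-3 mol
From the 1:2 ratio, n(As2O3) in each aliquot = 1/2 × 4.766 × 10^-3 = 2.383 × 10^-3 mol
n(As2O3) in the whole flask = 2.383 × 10^-3 × 250.0/10.00 = 0.05958 mol
mass of As2O3 = 0.05958 × 197.84 = 11.79 g
% As2O3 = 11.79 / 16.05 × 100 = 73.44 %

73.44 %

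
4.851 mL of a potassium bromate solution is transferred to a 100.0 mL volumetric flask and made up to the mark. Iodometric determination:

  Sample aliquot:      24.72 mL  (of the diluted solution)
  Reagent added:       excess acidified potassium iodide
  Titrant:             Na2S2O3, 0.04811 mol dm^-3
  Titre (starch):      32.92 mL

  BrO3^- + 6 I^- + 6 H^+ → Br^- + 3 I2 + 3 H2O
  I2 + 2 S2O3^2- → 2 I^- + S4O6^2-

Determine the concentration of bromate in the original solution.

n(S2O3^2-) = 0.03292 × 0.04811 = 1.584 × 10^-3 mol
n(I2) = n(S2O3^2-)/2 = 7.919 × 10^-4 mol
From the 1:3 ratio, n(BrO3^-) in the aliquot = 1/3 × 7.919 × 10^-4 = 2.640 × 10^-4 mol
[BrO3^-]_dilute = 2.640 × 10^-4 / 0.02472 = 0.01068 mol/L
[BrO3^-]_original = 0.01068 × 100.0/4.851 = 0.2201 mol/L

0.2201 mol/L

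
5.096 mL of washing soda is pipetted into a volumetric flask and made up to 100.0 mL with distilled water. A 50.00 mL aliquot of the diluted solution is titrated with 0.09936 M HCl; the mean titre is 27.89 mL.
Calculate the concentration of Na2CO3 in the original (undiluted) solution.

0.5438 M

Na2CO3 + 2 HCl → 2 NaCl + H2O + CO2
n(HCl) = 0.02789 × 0.09936 = 2.771 × 10^-3 mol
From the 1:2 ratio, n(Na2CO3) in the aliquot = 1/2 × 2.771 × 10^-3 = 1.386 × 10^-3 mol
[Na2CO3]_dilute = 1.386 × 10^-3 / 0.05000 = 0.02771 mol/L
Dilution factor = 100.0 / 5.096 = 19.62
[Na2CO3]_stock = 0.02771 × 19.62 = 0.5438 mol/L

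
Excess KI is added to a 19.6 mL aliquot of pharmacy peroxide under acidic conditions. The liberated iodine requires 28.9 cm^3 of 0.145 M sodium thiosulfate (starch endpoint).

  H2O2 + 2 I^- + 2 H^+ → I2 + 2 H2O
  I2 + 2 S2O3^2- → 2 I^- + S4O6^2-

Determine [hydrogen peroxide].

0.107 M

n(S2O3^2-) = 0.0289 × 0.145 = 4.19 × 10^-3 mol
n(I2) = n(S2O3^2-)/2 = 2.10 × 10^-3 mol
n(H2O2) in the aliquot = 2.10 × 10^-3 mol (1:1 ratio)
[H2O2] = 2.10 × 10^-3 / 0.0196 = 0.107 mol/L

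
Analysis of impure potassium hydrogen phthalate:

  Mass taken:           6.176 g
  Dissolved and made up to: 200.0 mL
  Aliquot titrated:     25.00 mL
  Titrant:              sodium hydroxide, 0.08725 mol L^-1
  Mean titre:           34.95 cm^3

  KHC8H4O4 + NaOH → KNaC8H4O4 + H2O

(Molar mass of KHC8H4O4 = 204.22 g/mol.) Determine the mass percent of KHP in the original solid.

n(NaOH) per titration = 0.03495 × 0.08725 = 3.049 × 10^-3 mol
n(KHC8H4O4) in each aliquot = 3.049 × 10^-3 mol (1:1 ratio)
n(KHC8H4O4) in the whole flask = 3.049 × 10^-3 × 200.0/25.00 = 0.02440 mol
mass of KHC8H4O4 = 0.02440 × 204.22 = 4.982 g
% KHC8H4O4 = 4.982 / 6.176 × 100 = 80.67 %

80.67 %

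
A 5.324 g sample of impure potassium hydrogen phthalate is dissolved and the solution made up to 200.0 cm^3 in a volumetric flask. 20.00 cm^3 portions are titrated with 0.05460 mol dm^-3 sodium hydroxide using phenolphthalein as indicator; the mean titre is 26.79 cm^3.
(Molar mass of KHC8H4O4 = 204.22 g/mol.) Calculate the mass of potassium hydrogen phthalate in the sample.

2.987 g

KHC8H4O4 + NaOH → KNaC8H4O4 + H2O
n(NaOH) per titration = 0.02679 × 0.05460 = 1.463 × 10^-3 mol
n(KHC8H4O4) in each aliquot = 1.463 × 10^-3 mol (1:1 ratio)
n(KHC8H4O4) in the whole flask = 1.463 × 10^-3 × 200.0/20.00 = 0.01463 mol
mass of KHC8H4O4 = 0.01463 × 204.22 = 2.987 g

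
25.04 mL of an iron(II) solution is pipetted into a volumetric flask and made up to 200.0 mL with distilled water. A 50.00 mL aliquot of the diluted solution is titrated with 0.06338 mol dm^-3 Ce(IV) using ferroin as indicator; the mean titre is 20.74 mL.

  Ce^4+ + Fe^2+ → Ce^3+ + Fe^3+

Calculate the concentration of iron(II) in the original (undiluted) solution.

0.2100 mol/L

n(Ce4+) = 0.02074 × 0.06338 = 1.315 × 10^-3 mol
n(Fe2+) in the aliquot = 1.315 × 10^-3 mol (1:1 ratio)
[Fe2+]_dilute = 1.315 × 10^-3 / 0.05000 = 0.02629 mol/L
Dilution factor = 200.0 / 25.04 = 7.987
[Fe2+]_stock = 0.02629 × 7.987 = 0.2100 mol/L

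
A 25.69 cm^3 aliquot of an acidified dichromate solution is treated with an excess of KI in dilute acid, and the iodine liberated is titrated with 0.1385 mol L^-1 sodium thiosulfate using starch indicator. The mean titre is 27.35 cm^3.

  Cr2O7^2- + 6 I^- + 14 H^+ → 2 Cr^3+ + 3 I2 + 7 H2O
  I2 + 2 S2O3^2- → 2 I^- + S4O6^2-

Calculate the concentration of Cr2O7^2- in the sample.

n(S2O3^2-) = 0.02735 × 0.1385 = 3.788 × 10^-3 mol
n(I2) = n(S2O3^2-)/2 = 1.894 × 10^-3 mol
From the 1:3 ratio, n(Cr2O7^2-) in the aliquot = 1/3 × 1.894 × 10^-3 = 6.313 × 10^-4 mol
[Cr2O7^2-] = 6.313 × 10^-4 / 0.02569 = 0.02457 mol/L

0.02457 mol/L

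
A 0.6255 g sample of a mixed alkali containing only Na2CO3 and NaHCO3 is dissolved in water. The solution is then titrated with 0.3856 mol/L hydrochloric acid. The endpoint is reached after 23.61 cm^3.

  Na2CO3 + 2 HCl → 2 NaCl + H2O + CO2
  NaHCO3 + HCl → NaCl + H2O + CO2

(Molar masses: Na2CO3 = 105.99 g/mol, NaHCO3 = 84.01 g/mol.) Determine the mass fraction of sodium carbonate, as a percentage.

38.06 %

n(HCl) = 0.02361 × 0.3856 = 9.104 × 10^-3 mol
Let x = n(Na2CO3), y = n(NaHCO3).
Titrant: 2x + 1y = 9.104 × 10^-3;  mass: 105.99x + 84.01y = 0.6255
Solving, x = 2.246 × 10^-3 mol, y = 4.612 × 10^-3 mol
mass of Na2CO3 = 2.246 × 10^-3 × 105.99 = 0.2381 g
% Na2CO3 = 0.2381 / 0.6255 × 100 = 38.06 %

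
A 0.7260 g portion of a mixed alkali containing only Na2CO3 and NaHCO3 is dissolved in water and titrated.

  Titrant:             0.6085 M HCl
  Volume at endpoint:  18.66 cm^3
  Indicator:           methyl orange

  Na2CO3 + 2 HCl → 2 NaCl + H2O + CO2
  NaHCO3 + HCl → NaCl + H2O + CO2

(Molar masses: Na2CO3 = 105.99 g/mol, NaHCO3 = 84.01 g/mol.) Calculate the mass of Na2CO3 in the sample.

0.3894 g

n(HCl) = 0.01866 × 0.6085 = 0.01135 mol
Let x = n(Na2CO3), y = n(NaHCO3).
Titrant: 2x + 1y = 0.01135;  mass: 105.99x + 84.01y = 0.7260
Solving, x = 3.674 × 10^-3 mol, y = 4.007 × 10^-3 mol
mass of Na2CO3 = 3.674 × 10^-3 × 105.99 = 0.3894 g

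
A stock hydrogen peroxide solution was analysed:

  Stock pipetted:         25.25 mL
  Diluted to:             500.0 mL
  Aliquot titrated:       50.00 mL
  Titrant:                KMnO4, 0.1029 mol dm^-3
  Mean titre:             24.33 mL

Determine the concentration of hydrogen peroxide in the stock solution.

2 MnO4^- + 5 H2O2 + 6 H^+ → 2 Mn^2+ + 5 O2 + 8 H2O
n(KMnO4) = 0.02433 × 0.1029 = 2.504 × 10^-3 mol
From the 5:2 ratio, n(H2O2) in the aliquot = 5/2 × 2.504 × 10^-3 = 6.259 × 10^-3 mol
[H2O2]_dilute = 6.259 × 10^-3 / 0.05000 = 0.1252 mol/L
Dilution factor = 500.0 / 25.25 = 19.80
[H2O2]_stock = 0.1252 × 19.80 = 2.479 mol/L

2.479 mol/L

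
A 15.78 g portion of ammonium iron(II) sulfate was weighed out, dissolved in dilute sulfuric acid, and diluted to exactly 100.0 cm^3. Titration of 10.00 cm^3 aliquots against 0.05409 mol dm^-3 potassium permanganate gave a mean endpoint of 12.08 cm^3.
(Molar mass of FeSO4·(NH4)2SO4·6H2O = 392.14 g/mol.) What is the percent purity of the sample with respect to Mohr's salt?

MnO4^- + 5 Fe^2+ + 8 H^+ → Mn^2+ + 5 Fe^3+ + 4 H2O
n(KMnO4) per titration = 0.01208 × 0.05409 = 6.534 × 10^-4 mol
From the 5:1 ratio, n(FeSO4·(NH4)2SO4·6H2O) in each aliquot = 5/1 × 6.534 × 10^-4 = 3.267 × 10^-3 mol
n(FeSO4·(NH4)2SO4·6H2O) in the whole flask = 3.267 × 10^-3 × 100.0/10.00 = 0.03267 mol
mass of FeSO4·(NH4)2SO4·6H2O = 0.03267 × 392.14 = 12.81 g
% FeSO4·(NH4)2SO4·6H2O = 12.81 / 15.78 × 100 = 81.19 %

81.19 %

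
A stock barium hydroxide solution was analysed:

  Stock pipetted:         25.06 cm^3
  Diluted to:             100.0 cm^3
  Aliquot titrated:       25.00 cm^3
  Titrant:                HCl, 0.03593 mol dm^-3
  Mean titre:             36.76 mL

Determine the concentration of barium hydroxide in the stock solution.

Ba(OH)2 + 2 HCl → BaCl2 + 2 H2O
n(HCl) = 0.03676 × 0.03593 = 1.321 × 10^-3 mol
From the 1:2 ratio, n(Ba(OH)2) in the aliquot = 1/2 × 1.321 × 10^-3 = 6.604 × 10^-4 mol
[Ba(OH)2]_dilute = 6.604 × 10^-4 / 0.02500 = 0.02642 mol/L
Dilution factor = 100.0 / 25.06 = 3.990
[Ba(OH)2]_stock = 0.02642 × 3.990 = 0.1054 mol/L

0.1054 mol/L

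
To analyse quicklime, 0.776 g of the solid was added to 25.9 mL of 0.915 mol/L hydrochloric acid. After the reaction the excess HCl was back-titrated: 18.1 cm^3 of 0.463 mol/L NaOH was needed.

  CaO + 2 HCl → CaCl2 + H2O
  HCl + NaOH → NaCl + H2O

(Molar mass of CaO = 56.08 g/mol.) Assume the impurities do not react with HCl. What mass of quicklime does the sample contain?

0.430 g

n(HCl) added = 0.0259 × 0.915 = 0.0237 mol
n(NaOH) used in back-titration = 0.0181 × 0.463 = 8.38 × 10^-3 mol
n(HCl) left over = 8.38 × 10^-3 mol (1:1 ratio)
n(HCl) consumed by analyte = 0.0237 − 8.38 × 10^-3 = 0.0153 mol
From the 1:2 ratio, n(CaO) = 1/2 × 0.0153 = 7.66 × 10^-3 mol
mass of CaO = 7.66 × 10^-3 × 56.08 = 0.430 g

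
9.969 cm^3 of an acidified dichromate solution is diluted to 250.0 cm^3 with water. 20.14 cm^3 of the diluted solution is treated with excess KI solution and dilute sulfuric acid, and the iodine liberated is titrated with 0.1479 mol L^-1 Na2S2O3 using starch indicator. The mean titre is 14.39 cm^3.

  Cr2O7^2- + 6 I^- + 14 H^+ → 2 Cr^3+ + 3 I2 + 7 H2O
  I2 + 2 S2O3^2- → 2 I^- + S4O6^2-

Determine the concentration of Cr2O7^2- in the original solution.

n(S2O3^2-) = 0.01439 × 0.1479 = 2.128 × 10^-3 mol
n(I2) = n(S2O3^2-)/2 = 1.064 × 10^-3 mol
From the 1:3 ratio, n(Cr2O7^2-) in the aliquot = 1/3 × 1.064 × 10^-3 = 3.547 × 10^-4 mol
[Cr2O7^2-]_dilute = 3.547 × 10^-4 / 0.02014 = 0.01761 mol/L
[Cr2O7^2-]_original = 0.01761 × 250.0/9.969 = 0.4417 mol/L

0.4417 mol/L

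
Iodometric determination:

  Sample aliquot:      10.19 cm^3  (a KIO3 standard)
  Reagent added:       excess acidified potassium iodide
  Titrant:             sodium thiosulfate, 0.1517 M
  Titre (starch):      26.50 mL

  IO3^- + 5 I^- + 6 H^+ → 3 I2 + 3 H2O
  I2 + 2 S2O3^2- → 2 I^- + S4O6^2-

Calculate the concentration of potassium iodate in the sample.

n(S2O3^2-) = 0.02650 × 0.1517 = 4.020 × 10^-3 mol
n(I2) = n(S2O3^2-)/2 = 2.010 × 10^-3 mol
From the 1:3 ratio, n(IO3^-) in the aliquot = 1/3 × 2.010 × 10^-3 = 6.700 × 10^-4 mol
[IO3^-] = 6.700 × 10^-4 / 0.01019 = 0.06575 mol/L

0.06575 M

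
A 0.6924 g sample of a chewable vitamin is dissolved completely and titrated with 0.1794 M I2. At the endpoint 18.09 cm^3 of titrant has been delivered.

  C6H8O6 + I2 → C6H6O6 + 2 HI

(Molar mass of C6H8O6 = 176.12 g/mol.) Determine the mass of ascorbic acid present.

n(I2) = 0.01809 L × 0.1794 mol/L = 3.245 × 10^-3 mol
n(C6H8O6) = 3.245 × 10^-3 mol (1:1 ratio)
mass of C6H8O6 = 3.245 × 10^-3 × 176.12 g/mol = 0.5716 g

0.5716 g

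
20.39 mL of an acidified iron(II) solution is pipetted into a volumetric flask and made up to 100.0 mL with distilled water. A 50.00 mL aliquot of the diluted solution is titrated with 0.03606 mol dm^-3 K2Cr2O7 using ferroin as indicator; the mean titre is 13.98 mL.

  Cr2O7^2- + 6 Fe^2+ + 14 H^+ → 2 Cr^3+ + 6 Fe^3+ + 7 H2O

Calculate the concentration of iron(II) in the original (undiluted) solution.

0.2967 mol/L

n(K2Cr2O7) = 0.01398 × 0.03606 = 5.041 × 10^-4 mol
From the 6:1 ratio, n(Fe2+) in the aliquot = 6/1 × 5.041 × 10^-4 = 3.025 × 10^-3 mol
[Fe2+]_dilute = 3.025 × 10^-3 / 0.05000 = 0.06049 mol/L
Dilution factor = 100.0 / 20.39 = 4.904
[Fe2+]_stock = 0.06049 × 4.904 = 0.2967 mol/L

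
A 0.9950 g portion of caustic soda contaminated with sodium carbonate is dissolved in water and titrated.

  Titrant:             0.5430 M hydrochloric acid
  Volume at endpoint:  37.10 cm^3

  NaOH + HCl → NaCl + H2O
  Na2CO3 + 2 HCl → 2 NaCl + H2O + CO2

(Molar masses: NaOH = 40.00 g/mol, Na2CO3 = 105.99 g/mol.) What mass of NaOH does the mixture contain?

n(HCl) = 0.03710 × 0.5430 = 0.02015 mol
Let x = n(NaOH), y = n(Na2CO3).
Titrant: 1x + 2y = 0.02015;  mass: 40.00x + 105.99y = 0.9950
Solving, x = 5.587 × 10^-3 mol, y = 7.279 × 10^-3 mol
mass of NaOH = 5.587 × 10^-3 × 40.00 = 0.2235 g

0.2235 g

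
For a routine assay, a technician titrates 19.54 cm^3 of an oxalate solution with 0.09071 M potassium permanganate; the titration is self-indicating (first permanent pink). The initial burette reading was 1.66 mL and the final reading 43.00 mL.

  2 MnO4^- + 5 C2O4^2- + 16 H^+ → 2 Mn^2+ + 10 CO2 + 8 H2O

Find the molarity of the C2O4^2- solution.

0.4798 M

n(KMnO4) = 0.04134 L × 0.09071 mol/L = 3.750 × 10^-3 mol
From the 5:2 mole ratio, n(C2O4^2-) = 5/2 × 3.750 × 10^-3 = 9.375 × 10^-3 mol
[C2O4^2-] = 9.375 × 10^-3 mol / 0.01954 L = 0.4798 mol/L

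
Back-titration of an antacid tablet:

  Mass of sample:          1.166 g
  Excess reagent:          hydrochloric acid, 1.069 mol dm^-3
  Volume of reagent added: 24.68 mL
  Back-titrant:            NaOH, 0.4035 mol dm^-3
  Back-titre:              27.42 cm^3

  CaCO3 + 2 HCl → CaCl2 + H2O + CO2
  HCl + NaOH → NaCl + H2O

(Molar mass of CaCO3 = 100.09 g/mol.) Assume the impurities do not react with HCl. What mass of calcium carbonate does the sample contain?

0.7666 g

n(HCl) added = 0.02468 × 1.069 = 0.02638 mol
n(NaOH) used in back-titration = 0.02742 × 0.4035 = 0.01106 mol
n(HCl) left over = 0.01106 mol (1:1 ratio)
n(HCl) consumed by analyte = 0.02638 − 0.01106 = 0.01532 mol
From the 1:2 ratio, n(CaCO3) = 1/2 × 0.01532 = 7.659 × 10^-3 mol
mass of CaCO3 = 7.659 × 10^-3 × 100.09 = 0.7666 g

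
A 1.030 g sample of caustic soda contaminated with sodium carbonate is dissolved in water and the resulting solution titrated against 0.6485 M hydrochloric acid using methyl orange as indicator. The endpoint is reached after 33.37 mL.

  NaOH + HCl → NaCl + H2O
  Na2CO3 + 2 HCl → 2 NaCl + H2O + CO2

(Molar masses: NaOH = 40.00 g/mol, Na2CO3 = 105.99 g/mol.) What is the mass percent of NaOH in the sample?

n(HCl) = 0.03337 × 0.6485 = 0.02164 mol
Let x = n(NaOH), y = n(Na2CO3).
Titrant: 1x + 2y = 0.02164;  mass: 40.00x + 105.99y = 1.030
Solving, x = 8.991 × 10^-3 mol, y = 6.325 × 10^-3 mol
mass of NaOH = 8.991 × 10^-3 × 40.00 = 0.3596 g
% NaOH = 0.3596 / 1.030 × 100 = 34.92 %

34.92 %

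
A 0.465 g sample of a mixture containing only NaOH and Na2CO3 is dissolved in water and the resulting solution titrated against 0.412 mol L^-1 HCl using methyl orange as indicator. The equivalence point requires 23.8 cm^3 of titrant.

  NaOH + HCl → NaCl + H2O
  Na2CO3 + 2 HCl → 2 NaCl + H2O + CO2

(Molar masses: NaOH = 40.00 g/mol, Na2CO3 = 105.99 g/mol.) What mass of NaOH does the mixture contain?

n(HCl) = 0.0238 × 0.412 = 9.81 × 10^-3 mol
Let x = n(NaOH), y = n(Na2CO3).
Titrant: 1x + 2y = 9.81 × 10^-3;  mass: 40.00x + 105.99y = 0.465
Solving, x = 4.21 × 10^-3 mol, y = 2.80 × 10^-3 mol
mass of NaOH = 4.21 × 10^-3 × 40.00 = 0.168 g

0.168 g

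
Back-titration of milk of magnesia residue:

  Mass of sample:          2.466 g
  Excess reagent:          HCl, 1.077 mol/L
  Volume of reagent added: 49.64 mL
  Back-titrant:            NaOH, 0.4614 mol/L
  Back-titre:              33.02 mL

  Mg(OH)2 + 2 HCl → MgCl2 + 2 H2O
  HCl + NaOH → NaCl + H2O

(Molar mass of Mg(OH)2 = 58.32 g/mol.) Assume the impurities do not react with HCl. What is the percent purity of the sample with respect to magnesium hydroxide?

n(HCl) added = 0.04964 × 1.077 = 0.05346 mol
n(NaOH) used in back-titration = 0.03302 × 0.4614 = 0.01524 mol
n(HCl) left over = 0.01524 mol (1:1 ratio)
n(HCl) consumed by analyte = 0.05346 − 0.01524 = 0.03823 mol
From the 1:2 ratio, n(Mg(OH)2) = 1/2 × 0.03823 = 0.01911 mol
mass of Mg(OH)2 = 0.01911 × 58.32 = 1.115 g
% Mg(OH)2 = 1.115 / 2.466 × 100 = 45.20 %

45.20 %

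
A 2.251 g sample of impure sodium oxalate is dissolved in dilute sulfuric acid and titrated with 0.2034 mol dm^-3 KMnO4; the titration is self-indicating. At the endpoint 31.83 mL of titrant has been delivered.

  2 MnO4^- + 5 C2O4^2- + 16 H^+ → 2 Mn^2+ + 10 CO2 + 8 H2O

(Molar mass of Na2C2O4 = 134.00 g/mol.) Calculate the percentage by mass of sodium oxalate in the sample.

n(KMnO4) = 0.03183 L × 0.2034 mol/L = 6.474 × 10^-3 mol
From the 5:2 ratio, n(Na2C2O4) = 5/2 × 6.474 × 10^-3 = 0.01619 mol
mass of Na2C2O4 = 0.01619 × 134.00 g/mol = 2.169 g
% Na2C2O4 = 2.169 / 2.251 × 100 = 96.35 %

96.35 %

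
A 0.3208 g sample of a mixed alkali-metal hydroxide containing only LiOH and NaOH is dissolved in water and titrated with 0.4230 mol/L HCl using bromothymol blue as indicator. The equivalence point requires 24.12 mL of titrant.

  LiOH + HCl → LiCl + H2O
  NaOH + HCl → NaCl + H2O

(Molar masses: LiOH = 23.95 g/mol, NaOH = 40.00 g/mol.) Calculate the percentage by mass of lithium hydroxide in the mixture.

40.61 %

n(HCl) = 0.02412 × 0.4230 = 0.01020 mol
Let x = n(LiOH), y = n(NaOH).
Titrant: 1x + 1y = 0.01020;  mass: 23.95x + 40.00y = 0.3208
Solving, x = 5.440 × 10^-3 mol, y = 4.763 × 10^-3 mol
mass of LiOH = 5.440 × 10^-3 × 23.95 = 0.1303 g
% LiOH = 0.1303 / 0.3208 × 100 = 40.61 %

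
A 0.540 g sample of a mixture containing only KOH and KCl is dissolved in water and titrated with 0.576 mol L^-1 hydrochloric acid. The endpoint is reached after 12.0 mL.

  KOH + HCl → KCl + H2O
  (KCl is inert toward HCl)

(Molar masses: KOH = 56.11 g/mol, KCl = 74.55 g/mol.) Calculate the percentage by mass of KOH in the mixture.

71.8 %

n(HCl) = 0.0120 × 0.576 = 6.91 × 10^-3 mol
Let x = n(KOH), y = n(KCl).
Titrant: 1x = 6.91 × 10^-3;  mass: 56.11x + 74.55y = 0.540
Solving, x = 6.91 × 10^-3 mol, y = 2.04 × 10^-3 mol
mass of KOH = 6.91 × 10^-3 × 56.11 = 0.388 g
% KOH = 0.388 / 0.540 × 100 = 71.8 %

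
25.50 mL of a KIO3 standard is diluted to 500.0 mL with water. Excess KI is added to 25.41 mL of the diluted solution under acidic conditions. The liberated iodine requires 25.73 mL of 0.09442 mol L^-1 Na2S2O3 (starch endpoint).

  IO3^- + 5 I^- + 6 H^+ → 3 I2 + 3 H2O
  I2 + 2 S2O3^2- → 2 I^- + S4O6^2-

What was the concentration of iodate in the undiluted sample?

n(S2O3^2-) = 0.02573 × 0.09442 = 2.429 × 10^-3 mol
n(I2) = n(S2O3^2-)/2 = 1.215 × 10^-3 mol
From the 1:3 ratio, n(IO3^-) in the aliquot = 1/3 × 1.215 × 10^-3 = 4.049 × 10^-4 mol
[IO3^-]_dilute = 4.049 × 10^-4 / 0.02541 = 0.01593 mol/L
[IO3^-]_original = 0.01593 × 500.0/25.50 = 0.3124 mol/L

0.3124 mol/L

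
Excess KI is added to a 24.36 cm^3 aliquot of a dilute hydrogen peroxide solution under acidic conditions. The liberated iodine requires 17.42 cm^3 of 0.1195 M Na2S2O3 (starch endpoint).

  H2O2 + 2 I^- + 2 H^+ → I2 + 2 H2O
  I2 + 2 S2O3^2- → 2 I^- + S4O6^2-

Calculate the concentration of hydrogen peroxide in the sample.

0.04273 M

n(S2O3^2-) = 0.01742 × 0.1195 = 2.082 × 10^-3 mol
n(I2) = n(S2O3^2-)/2 = 1.041 × 10^-3 mol
n(H2O2) in the aliquot = 1.041 × 10^-3 mol (1:1 ratio)
[H2O2] = 1.041 × 10^-3 / 0.02436 = 0.04273 mol/L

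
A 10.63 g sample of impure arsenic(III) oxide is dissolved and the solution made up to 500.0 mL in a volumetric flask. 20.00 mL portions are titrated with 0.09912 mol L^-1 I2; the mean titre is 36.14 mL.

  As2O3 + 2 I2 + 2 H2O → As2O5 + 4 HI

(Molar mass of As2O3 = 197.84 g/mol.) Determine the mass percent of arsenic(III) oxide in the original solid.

n(I2) per titration = 0.03614 × 0.09912 = 3.582 × 10^-3 mol
From the 1:2 ratio, n(As2O3) in each aliquot = 1/2 × 3.582 × 10^-3 = 1.791 × 10^-3 mol
n(As2O3) in the whole flask = 1.791 × 10^-3 × 500.0/20.00 = 0.04478 mol
mass of As2O3 = 0.04478 × 197.84 = 8.859 g
% As2O3 = 8.859 / 10.63 × 100 = 83.34 %

83.34 %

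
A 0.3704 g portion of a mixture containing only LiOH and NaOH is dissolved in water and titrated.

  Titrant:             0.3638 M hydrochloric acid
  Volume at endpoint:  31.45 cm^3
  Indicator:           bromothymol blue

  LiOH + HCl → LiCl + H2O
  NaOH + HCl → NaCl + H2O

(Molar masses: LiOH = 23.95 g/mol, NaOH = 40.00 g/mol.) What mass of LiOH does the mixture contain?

n(HCl) = 0.03145 × 0.3638 = 0.01144 mol
Let x = n(LiOH), y = n(NaOH).
Titrant: 1x + 1y = 0.01144;  mass: 23.95x + 40.00y = 0.3704
Solving, x = 5.437 × 10^-3 mol, y = 6.005 × 10^-3 mol
mass of LiOH = 5.437 × 10^-3 × 23.95 = 0.1302 g

0.1302 g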